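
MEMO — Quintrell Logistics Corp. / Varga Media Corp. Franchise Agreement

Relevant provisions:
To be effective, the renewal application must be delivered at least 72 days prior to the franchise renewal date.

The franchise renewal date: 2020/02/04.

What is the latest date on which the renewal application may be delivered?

2019/11/24

2020/02/04 minus 72 days is 2019/11/24.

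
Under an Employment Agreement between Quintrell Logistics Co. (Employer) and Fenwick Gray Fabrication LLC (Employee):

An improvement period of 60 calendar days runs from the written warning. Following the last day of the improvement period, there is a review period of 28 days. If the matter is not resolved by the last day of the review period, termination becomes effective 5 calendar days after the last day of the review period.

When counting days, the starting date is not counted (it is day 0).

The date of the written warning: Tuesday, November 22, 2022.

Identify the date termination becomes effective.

February 23, 2023

The last day of the improvement period: November 22, 2022 + 60 days = January 21, 2023.
The last day of the review period: January 21, 2023 + 28 days = February 18, 2023.
The date termination becomes effective: 5 calendar days after February 18, 2023 is February 23, 2023.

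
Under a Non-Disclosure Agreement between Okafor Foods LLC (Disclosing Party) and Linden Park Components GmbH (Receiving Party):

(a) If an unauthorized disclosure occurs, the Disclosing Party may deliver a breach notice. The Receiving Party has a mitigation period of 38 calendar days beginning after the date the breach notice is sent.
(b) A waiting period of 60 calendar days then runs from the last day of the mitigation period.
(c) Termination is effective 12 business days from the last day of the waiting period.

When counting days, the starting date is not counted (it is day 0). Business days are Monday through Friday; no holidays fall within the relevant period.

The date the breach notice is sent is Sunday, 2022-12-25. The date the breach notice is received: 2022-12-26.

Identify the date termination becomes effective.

2023-04-18

The last day of the mitigation period: 38 calendar days after 2022-12-25 is 2023-02-01.
The last day of the waiting period: 2023-02-01 + 60 days = 2023-04-02.
From Sunday, 2023-04-02, 12 business days (Apr 3, Apr 4, Apr 5, Apr 6, …, Apr 14, Apr 17, Apr 18, skipping weekends) brings us to Tuesday, 2023-04-18, which is the date termination becomes effective.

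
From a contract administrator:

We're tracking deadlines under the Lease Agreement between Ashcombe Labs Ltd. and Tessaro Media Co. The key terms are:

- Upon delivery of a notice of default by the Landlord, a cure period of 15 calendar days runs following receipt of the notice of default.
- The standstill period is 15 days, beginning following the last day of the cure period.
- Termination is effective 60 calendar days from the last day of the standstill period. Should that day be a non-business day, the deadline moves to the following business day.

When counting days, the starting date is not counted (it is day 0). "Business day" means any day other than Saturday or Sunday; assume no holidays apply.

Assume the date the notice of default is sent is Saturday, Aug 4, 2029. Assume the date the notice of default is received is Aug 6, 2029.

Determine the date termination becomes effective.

The last day of the cure period: 15 calendar days after Aug 6, 2029 is Aug 21, 2029.
The last day of the standstill period: Aug 21, 2029 + 15 days = Sep 5, 2029.
The date termination becomes effective: 60 calendar days after Sep 5, 2029 is Nov 4, 2029. That falls on a Sunday, so it rolls to the next business day, Monday, Nov 5, 2029.

Nov 5, 2029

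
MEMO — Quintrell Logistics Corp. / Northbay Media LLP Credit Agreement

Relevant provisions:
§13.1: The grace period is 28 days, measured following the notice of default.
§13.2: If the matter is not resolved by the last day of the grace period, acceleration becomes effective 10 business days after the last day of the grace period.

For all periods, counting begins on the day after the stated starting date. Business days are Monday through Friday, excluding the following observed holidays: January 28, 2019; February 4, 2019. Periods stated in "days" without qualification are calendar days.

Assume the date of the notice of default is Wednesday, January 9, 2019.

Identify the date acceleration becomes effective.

The last day of the grace period: January 9, 2019 + 28 days = February 6, 2019.
The date acceleration becomes effective: counting 10 business days from Wednesday, February 6, 2019 (Feb 7, Feb 8, Feb 11, Feb 12, Feb 13, Feb 14, Feb 15, Feb 18, Feb 19, Feb 20, skipping weekends) reaches Wednesday, February 20, 2019.

February 20, 2019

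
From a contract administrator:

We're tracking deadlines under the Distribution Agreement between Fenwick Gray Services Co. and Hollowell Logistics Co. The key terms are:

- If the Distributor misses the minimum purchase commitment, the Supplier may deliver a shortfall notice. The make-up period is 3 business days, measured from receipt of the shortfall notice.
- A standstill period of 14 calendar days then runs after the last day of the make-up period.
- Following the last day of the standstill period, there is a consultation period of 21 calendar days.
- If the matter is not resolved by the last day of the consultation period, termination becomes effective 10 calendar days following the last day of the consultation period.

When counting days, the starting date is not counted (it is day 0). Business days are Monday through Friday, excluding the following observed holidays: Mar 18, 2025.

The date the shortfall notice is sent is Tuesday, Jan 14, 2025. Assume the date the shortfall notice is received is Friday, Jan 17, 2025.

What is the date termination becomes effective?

Mar 8, 2025

The last day of the make-up period: counting 3 business days from Friday, Jan 17, 2025 (Jan 20, Jan 21, Jan 22, skipping weekends) reaches Wednesday, Jan 22, 2025.
The last day of the standstill period: Jan 22, 2025 + 14 days = Feb 5, 2025.
The last day of the consultation period: Feb 5, 2025 + 21 days = Feb 26, 2025.
Adding 10 calendar days to Feb 26, 2025 gives Mar 8, 2025, which is the date termination becomes effective.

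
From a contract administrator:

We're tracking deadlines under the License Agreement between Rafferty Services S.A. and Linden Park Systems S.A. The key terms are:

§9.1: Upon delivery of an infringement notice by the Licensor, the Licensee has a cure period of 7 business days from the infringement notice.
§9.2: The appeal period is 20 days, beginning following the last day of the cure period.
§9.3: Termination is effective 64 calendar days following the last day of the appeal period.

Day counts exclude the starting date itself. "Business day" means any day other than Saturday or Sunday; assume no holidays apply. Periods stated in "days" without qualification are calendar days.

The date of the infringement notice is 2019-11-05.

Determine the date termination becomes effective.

2020-02-06

From Tuesday, 2019-11-05, 7 business days (Nov 6, Nov 7, Nov 8, Nov 11, Nov 12, Nov 13, Nov 14, skipping weekends) brings us to Thursday, 2019-11-14, which is the last day of the cure period.
Adding 20 calendar days to 2019-11-14 gives 2019-12-04, which is the last day of the appeal period.
Adding 64 calendar days to 2019-12-04 gives 2020-02-06, which is the date termination becomes effective.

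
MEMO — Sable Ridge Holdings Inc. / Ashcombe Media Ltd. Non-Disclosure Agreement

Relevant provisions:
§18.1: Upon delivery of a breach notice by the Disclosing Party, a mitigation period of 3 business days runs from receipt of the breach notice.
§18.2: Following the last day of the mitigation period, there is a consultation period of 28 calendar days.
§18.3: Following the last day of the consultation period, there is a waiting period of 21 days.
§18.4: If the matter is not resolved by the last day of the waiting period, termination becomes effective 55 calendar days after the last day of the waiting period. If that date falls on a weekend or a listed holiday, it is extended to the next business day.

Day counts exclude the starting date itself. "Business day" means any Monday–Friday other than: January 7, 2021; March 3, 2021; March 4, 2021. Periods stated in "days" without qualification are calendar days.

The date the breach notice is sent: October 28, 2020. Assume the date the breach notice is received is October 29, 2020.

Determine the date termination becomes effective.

The last day of the mitigation period: 3 business days after Thursday, October 29, 2020, skipping weekends — Oct 30, Nov 2, Nov 3 — lands on Tuesday, November 3, 2020.
Adding 28 calendar days to November 3, 2020 gives December 1, 2020, which is the last day of the consultation period.
The last day of the waiting period: December 1, 2020 + 21 days = December 22, 2020.
Adding 55 calendar days to December 22, 2020 gives February 15, 2021, which is the date termination becomes effective. February 15, 2021 is a Monday and is not a listed holiday, so no roll-forward applies.

February 15, 2021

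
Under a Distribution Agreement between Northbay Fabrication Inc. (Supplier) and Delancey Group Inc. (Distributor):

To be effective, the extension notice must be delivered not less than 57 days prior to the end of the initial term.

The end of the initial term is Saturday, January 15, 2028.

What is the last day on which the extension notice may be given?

January 15, 2028 minus 57 days is November 19, 2027.

November 19, 2027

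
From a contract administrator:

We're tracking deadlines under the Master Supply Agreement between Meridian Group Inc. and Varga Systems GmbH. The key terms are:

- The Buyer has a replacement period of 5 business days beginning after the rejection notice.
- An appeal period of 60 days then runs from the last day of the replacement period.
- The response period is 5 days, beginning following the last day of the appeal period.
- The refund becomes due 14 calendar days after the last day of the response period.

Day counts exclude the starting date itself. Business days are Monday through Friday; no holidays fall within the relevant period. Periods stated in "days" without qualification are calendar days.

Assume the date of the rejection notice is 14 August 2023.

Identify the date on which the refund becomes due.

8 November 2023

The last day of the replacement period: counting 5 business days from Monday, 14 August 2023 (Aug 15, Aug 16, Aug 17, Aug 18, Aug 21, skipping weekends) reaches Monday, 21 August 2023.
Adding 60 calendar days to 21 August 2023 gives 20 October 2023, which is the last day of the appeal period.
Adding 5 calendar days to 20 October 2023 gives 25 October 2023, which is the last day of the response period.
The date on which the refund becomes due: 14 calendar days after 25 October 2023 is 8 November 2023.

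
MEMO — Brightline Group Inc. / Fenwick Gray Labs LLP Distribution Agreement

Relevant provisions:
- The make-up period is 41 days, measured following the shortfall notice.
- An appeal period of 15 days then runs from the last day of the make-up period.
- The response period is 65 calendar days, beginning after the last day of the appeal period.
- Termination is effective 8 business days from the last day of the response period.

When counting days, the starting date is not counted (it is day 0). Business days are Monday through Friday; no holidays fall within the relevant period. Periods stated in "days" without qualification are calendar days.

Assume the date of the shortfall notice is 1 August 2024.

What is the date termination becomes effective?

The last day of the make-up period: 41 calendar days after 1 August 2024 is 11 September 2024.
The last day of the appeal period: 11 September 2024 + 15 days = 26 September 2024.
The last day of the response period: 65 calendar days after 26 September 2024 is 30 November 2024.
From Saturday, 30 November 2024, 8 business days (Dec 2, Dec 3, Dec 4, Dec 5, Dec 6, Dec 9, Dec 10, Dec 11, skipping weekends) brings us to Wednesday, 11 December 2024, which is the date termination becomes effective.

11 December 2024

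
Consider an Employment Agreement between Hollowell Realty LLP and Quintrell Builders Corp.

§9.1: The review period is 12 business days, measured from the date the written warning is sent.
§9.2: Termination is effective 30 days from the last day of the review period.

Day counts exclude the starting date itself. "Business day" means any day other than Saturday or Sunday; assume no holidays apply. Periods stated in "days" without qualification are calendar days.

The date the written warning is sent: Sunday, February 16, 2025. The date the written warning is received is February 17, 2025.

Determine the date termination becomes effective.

The last day of the review period: 12 business days after Sunday, February 16, 2025, skipping weekends — Feb 17, Feb 18, Feb 19, Feb 20, …, Feb 28, Mar 3, Mar 4 — lands on Tuesday, March 4, 2025.
The date termination becomes effective: March 4, 2025 + 30 days = April 3, 2025.

April 3, 2025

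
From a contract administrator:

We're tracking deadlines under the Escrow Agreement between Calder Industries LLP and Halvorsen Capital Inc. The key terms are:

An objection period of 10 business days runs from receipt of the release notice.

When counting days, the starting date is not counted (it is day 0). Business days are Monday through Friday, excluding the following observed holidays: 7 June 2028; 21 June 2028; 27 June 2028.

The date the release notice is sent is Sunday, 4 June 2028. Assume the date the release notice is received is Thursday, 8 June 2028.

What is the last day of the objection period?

The last day of the objection period: counting 10 business days from Thursday, 8 June 2028 (Jun 9, Jun 12, Jun 13, Jun 14, Jun 15, Jun 16, Jun 19, Jun 20, Jun 22, Jun 23, skipping weekends and the listed holiday on Jun 21) reaches Friday, 23 June 2028.

23 June 2028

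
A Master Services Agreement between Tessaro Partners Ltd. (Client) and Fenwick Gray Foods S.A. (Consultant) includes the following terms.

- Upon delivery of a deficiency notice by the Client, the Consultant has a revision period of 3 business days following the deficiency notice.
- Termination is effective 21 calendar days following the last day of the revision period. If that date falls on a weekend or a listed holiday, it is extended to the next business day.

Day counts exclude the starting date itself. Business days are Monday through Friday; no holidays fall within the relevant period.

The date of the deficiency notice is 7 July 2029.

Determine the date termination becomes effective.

1 August 2029

The last day of the revision period: counting 3 business days from Saturday, 7 July 2029 (Jul 9, Jul 10, Jul 11, skipping weekends) reaches Wednesday, 11 July 2029.
The date termination becomes effective: 21 calendar days after 11 July 2029 is 1 August 2029. 1 August 2029 is a Wednesday, so no roll-forward applies.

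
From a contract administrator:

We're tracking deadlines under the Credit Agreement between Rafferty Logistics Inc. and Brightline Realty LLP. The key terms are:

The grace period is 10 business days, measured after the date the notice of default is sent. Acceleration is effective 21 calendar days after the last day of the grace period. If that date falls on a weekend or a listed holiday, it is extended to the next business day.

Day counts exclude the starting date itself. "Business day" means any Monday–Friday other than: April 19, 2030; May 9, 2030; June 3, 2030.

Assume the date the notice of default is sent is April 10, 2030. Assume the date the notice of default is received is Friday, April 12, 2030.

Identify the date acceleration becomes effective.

From Wednesday, April 10, 2030, 10 business days (Apr 11, Apr 12, Apr 15, Apr 16, Apr 17, Apr 18, Apr 22, Apr 23, Apr 24, Apr 25, skipping weekends and the listed holiday on Apr 19) brings us to Thursday, April 25, 2030, which is the last day of the grace period.
The date acceleration becomes effective: 21 calendar days after April 25, 2030 is May 16, 2030. May 16, 2030 is a Thursday and is not a listed holiday, so no roll-forward applies.

May 16, 2030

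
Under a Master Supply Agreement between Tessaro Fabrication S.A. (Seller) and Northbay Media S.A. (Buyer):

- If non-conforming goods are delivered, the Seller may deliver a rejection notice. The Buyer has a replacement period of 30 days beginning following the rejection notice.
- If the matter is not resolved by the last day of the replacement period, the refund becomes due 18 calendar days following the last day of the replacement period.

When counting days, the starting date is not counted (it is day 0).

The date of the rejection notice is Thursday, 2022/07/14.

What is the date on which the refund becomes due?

The last day of the replacement period: 30 calendar days after 2022/07/14 is 2022/08/13.
Adding 18 calendar days to 2022/08/13 gives 2022/08/31, which is the date on which the refund becomes due.

2022/08/31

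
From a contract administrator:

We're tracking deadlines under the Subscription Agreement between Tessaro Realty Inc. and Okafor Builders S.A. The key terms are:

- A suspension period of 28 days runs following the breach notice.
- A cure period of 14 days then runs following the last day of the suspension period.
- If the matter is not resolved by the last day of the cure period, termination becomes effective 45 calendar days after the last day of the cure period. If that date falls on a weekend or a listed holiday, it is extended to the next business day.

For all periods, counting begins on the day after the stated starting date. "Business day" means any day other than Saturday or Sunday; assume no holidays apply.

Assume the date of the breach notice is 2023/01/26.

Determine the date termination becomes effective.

The last day of the suspension period: 2023/01/26 + 28 days = 2023/02/23.
The last day of the cure period: 14 calendar days after 2023/02/23 is 2023/03/09.
The date termination becomes effective: 2023/03/09 + 45 days = 2023/04/23. That falls on a Sunday, so it rolls to the next business day, Monday, 2023/04/24.

2023/04/24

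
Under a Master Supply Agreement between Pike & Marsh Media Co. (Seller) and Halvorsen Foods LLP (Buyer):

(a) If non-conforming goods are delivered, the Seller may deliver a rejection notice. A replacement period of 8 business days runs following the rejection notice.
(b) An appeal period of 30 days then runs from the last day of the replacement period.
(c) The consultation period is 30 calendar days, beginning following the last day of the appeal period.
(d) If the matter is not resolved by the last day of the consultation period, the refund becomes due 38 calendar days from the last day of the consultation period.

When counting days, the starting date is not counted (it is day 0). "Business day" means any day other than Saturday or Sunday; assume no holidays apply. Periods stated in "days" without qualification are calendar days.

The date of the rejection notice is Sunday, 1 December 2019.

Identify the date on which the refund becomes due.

From Sunday, 1 December 2019, 8 business days (Dec 2, Dec 3, Dec 4, Dec 5, Dec 6, Dec 9, Dec 10, Dec 11, skipping weekends) brings us to Wednesday, 11 December 2019, which is the last day of the replacement period.
Adding 30 calendar days to 11 December 2019 gives 10 January 2020, which is the last day of the appeal period.
The last day of the consultation period: 30 calendar days after 10 January 2020 is 9 February 2020.
The date on which the refund becomes due: 9 February 2020 + 38 days = 18 March 2020.

18 March 2020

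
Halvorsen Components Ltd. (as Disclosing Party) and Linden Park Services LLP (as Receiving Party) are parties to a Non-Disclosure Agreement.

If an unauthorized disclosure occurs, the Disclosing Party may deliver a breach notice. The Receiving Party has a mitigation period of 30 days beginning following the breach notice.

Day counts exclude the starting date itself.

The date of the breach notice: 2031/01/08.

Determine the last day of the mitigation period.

Adding 30 calendar days to 2031/01/08 gives 2031/02/07, which is the last day of the mitigation period.

2031/02/07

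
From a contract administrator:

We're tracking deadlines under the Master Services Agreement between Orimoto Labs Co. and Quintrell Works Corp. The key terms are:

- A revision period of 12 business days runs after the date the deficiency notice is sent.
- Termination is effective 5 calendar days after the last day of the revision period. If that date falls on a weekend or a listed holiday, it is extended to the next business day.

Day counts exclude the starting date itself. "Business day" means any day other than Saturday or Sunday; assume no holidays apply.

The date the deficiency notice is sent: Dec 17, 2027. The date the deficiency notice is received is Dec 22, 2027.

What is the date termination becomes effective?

Jan 10, 2028

From Friday, Dec 17, 2027, 12 business days (Dec 20, Dec 21, Dec 22, Dec 23, …, Dec 31, Jan 3, Jan 4, skipping weekends) brings us to Tuesday, Jan 4, 2028, which is the last day of the revision period.
The date termination becomes effective: 5 calendar days after Jan 4, 2028 is Jan 9, 2028. That falls on a Sunday, so it rolls to the next business day, Monday, Jan 10, 2028.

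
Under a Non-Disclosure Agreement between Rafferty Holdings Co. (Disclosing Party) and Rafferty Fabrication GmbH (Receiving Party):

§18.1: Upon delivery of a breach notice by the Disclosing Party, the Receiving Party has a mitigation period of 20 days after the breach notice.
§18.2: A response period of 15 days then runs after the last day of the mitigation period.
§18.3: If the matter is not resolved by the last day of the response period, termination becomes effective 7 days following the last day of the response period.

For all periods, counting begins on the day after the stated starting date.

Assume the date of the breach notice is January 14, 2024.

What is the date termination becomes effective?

The last day of the mitigation period: 20 calendar days after January 14, 2024 is February 3, 2024.
Adding 15 calendar days to February 3, 2024 gives February 18, 2024, which is the last day of the response period.
The date termination becomes effective: 7 calendar days after February 18, 2024 is February 25, 2024.

February 25, 2024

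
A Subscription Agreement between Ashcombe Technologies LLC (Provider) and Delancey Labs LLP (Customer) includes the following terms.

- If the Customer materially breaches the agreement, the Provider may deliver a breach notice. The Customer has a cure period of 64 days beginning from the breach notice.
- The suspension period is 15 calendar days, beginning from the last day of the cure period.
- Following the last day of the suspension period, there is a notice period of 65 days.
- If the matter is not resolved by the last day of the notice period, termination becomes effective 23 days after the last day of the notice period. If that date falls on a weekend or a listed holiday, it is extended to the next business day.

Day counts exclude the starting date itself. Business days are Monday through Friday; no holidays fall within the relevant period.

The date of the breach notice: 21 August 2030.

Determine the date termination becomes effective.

Adding 64 calendar days to 21 August 2030 gives 24 October 2030, which is the last day of the cure period.
Adding 15 calendar days to 24 October 2030 gives 8 November 2030, which is the last day of the suspension period.
The last day of the notice period: 65 calendar days after 8 November 2030 is 12 January 2031.
Adding 23 calendar days to 12 January 2031 gives 4 February 2031, which is the date termination becomes effective. 4 February 2031 is a Tuesday, so no roll-forward applies.

4 February 2031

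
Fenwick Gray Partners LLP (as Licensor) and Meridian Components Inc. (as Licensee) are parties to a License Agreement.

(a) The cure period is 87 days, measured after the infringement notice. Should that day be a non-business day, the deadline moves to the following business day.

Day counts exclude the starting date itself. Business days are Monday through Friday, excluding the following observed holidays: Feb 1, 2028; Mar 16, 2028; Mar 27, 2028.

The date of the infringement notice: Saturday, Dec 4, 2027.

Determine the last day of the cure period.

Feb 29, 2028

The last day of the cure period: Dec 4, 2027 + 87 days = Feb 29, 2028. Feb 29, 2028 is a Tuesday and is not a listed holiday, so no roll-forward applies.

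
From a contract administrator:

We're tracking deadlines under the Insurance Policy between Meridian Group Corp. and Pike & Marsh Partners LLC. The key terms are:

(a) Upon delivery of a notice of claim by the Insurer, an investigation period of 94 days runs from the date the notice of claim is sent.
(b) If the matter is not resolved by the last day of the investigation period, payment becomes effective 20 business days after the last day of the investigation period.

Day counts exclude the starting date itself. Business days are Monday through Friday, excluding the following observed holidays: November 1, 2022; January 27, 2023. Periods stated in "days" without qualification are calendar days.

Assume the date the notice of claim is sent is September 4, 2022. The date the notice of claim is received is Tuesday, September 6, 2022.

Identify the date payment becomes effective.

Adding 94 calendar days to September 4, 2022 gives December 7, 2022, which is the last day of the investigation period.
The date payment becomes effective: counting 20 business days from Wednesday, December 7, 2022 (Dec 8, Dec 9, Dec 12, Dec 13, …, Jan 2, Jan 3, Jan 4, skipping weekends) reaches Wednesday, January 4, 2023.

January 4, 2023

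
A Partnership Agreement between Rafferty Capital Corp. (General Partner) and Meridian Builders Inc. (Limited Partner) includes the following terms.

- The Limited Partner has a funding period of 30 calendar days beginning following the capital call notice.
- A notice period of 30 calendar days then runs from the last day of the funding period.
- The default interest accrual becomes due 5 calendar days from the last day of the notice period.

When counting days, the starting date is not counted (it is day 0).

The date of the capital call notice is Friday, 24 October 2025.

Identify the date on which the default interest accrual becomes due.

28 December 2025

The last day of the funding period: 24 October 2025 + 30 days = 23 November 2025.
Adding 30 calendar days to 23 November 2025 gives 23 December 2025, which is the last day of the notice period.
The date on which the default interest accrual becomes due: 23 December 2025 + 5 days = 28 December 2025.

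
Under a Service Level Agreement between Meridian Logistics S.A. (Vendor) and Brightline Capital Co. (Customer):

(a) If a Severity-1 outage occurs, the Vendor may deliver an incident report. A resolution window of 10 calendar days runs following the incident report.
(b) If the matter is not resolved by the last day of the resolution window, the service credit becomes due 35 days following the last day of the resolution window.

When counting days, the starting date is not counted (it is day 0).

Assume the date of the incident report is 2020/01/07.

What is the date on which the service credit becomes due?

The last day of the resolution window: 2020/01/07 + 10 days = 2020/01/17.
Adding 35 calendar days to 2020/01/17 gives 2020/02/21, which is the date on which the service credit becomes due.

2020/02/21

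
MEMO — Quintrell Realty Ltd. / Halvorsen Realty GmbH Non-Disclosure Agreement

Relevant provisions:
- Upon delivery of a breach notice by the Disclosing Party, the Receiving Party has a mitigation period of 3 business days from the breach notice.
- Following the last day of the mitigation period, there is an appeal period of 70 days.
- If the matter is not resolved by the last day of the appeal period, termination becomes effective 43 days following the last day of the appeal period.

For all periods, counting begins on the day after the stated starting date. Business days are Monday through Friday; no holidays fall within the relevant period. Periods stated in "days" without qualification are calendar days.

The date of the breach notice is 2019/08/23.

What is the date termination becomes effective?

2019/12/19

From Friday, 2019/08/23, 3 business days (Aug 26, Aug 27, Aug 28, skipping weekends) brings us to Wednesday, 2019/08/28, which is the last day of the mitigation period.
The last day of the appeal period: 70 calendar days after 2019/08/28 is 2019/11/06.
The date termination becomes effective: 43 calendar days after 2019/11/06 is 2019/12/19.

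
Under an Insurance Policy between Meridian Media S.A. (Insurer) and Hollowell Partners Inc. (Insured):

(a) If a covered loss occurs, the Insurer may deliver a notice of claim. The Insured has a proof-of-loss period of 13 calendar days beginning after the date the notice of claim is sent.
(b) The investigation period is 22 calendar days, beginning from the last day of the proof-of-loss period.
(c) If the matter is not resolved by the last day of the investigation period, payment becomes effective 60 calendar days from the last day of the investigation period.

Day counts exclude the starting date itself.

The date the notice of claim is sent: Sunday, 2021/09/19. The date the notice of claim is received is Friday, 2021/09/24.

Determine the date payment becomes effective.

The last day of the proof-of-loss period: 13 calendar days after 2021/09/19 is 2021/10/02.
The last day of the investigation period: 22 calendar days after 2021/10/02 is 2021/10/24.
The date payment becomes effective: 60 calendar days after 2021/10/24 is 2021/12/23.

2021/12/23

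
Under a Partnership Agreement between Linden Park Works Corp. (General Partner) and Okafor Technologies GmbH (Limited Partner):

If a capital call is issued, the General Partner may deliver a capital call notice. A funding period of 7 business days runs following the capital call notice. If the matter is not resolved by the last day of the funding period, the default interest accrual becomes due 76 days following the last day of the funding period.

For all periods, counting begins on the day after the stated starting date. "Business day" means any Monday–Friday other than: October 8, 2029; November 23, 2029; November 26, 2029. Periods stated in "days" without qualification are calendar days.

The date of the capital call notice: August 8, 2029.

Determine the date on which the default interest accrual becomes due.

November 1, 2029

The last day of the funding period: counting 7 business days from Wednesday, August 8, 2029 (Aug 9, Aug 10, Aug 13, Aug 14, Aug 15, Aug 16, Aug 17, skipping weekends) reaches Friday, August 17, 2029.
Adding 76 calendar days to August 17, 2029 gives November 1, 2029, which is the date on which the default interest accrual becomes due.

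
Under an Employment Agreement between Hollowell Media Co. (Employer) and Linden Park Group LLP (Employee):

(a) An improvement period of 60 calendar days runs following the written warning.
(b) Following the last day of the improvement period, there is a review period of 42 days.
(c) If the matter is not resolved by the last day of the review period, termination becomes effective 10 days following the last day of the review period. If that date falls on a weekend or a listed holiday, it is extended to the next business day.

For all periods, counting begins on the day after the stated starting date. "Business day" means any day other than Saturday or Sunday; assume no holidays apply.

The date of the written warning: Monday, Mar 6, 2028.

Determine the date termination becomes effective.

Jun 26, 2028

Adding 60 calendar days to Mar 6, 2028 gives May 5, 2028, which is the last day of the improvement period.
The last day of the review period: 42 calendar days after May 5, 2028 is Jun 16, 2028.
The date termination becomes effective: Jun 16, 2028 + 10 days = Jun 26, 2028. Jun 26, 2028 is a Monday, so no roll-forward applies.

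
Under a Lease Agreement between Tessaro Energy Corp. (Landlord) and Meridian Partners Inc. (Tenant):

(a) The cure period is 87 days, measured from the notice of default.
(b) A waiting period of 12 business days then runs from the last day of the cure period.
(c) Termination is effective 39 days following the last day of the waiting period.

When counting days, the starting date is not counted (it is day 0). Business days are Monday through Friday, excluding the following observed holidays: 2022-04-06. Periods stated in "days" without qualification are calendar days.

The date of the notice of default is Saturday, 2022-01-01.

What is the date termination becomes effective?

2022-05-24

Adding 87 calendar days to 2022-01-01 gives 2022-03-29, which is the last day of the cure period.
The last day of the waiting period: 12 business days after Tuesday, 2022-03-29, skipping weekends and the listed holiday on Apr 6 — Mar 30, Mar 31, Apr 1, Apr 4, …, Apr 13, Apr 14, Apr 15 — lands on Friday, 2022-04-15.
The date termination becomes effective: 2022-04-15 + 39 days = 2022-05-24.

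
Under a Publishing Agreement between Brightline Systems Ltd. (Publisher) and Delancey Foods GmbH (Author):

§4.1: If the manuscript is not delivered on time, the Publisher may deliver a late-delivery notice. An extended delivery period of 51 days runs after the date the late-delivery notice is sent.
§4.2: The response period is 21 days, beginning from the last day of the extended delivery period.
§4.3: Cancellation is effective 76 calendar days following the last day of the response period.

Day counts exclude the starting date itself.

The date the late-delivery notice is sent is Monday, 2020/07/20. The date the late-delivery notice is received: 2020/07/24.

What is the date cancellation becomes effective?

2020/12/15

The last day of the extended delivery period: 2020/07/20 + 51 days = 2020/09/09.
Adding 21 calendar days to 2020/09/09 gives 2020/09/30, which is the last day of the response period.
The date cancellation becomes effective: 76 calendar days after 2020/09/30 is 2020/12/15.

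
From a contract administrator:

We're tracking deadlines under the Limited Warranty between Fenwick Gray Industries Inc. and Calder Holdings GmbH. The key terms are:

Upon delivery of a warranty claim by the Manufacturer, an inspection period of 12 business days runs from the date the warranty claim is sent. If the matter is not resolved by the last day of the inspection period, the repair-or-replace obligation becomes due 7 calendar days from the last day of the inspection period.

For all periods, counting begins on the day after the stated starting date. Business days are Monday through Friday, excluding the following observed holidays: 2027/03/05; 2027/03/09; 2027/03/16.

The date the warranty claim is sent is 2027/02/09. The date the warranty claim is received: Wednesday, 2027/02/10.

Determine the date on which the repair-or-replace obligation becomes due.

From Tuesday, 2027/02/09, 12 business days (Feb 10, Feb 11, Feb 12, Feb 15, …, Feb 23, Feb 24, Feb 25, skipping weekends) brings us to Thursday, 2027/02/25, which is the last day of the inspection period.
Adding 7 calendar days to 2027/02/25 gives 2027/03/04, which is the date on which the repair-or-replace obligation becomes due.

2027/03/04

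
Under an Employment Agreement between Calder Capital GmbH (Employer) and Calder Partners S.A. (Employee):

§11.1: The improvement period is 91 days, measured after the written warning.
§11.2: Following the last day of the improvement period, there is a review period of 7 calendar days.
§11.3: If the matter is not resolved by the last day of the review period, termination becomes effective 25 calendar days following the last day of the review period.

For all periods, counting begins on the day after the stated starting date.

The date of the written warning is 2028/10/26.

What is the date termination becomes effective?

Adding 91 calendar days to 2028/10/26 gives 2029/01/25, which is the last day of the improvement period.
The last day of the review period: 2029/01/25 + 7 days = 2029/02/01.
The date termination becomes effective: 25 calendar days after 2029/02/01 is 2029/02/26.

2029/02/26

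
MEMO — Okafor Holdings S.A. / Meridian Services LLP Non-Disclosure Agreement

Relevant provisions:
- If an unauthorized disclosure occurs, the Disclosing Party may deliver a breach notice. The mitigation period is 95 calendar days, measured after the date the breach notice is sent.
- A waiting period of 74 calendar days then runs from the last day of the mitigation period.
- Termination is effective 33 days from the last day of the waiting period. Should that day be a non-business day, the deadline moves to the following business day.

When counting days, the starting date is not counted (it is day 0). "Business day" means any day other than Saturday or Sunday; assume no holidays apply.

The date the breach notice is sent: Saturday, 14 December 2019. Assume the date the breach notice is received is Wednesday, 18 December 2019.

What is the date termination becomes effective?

The last day of the mitigation period: 95 calendar days after 14 December 2019 is 18 March 2020.
The last day of the waiting period: 18 March 2020 + 74 days = 31 May 2020.
The date termination becomes effective: 33 calendar days after 31 May 2020 is 3 July 2020. 3 July 2020 is a Friday, so no roll-forward applies.

3 July 2020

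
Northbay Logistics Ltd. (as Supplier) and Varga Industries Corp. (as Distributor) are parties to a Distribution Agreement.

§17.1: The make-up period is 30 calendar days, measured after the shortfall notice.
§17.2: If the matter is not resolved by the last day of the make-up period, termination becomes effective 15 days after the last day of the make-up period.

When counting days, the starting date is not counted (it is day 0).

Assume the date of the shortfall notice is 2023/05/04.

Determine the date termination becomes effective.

The last day of the make-up period: 30 calendar days after 2023/05/04 is 2023/06/03.
The date termination becomes effective: 2023/06/03 + 15 days = 2023/06/18.

2023/06/18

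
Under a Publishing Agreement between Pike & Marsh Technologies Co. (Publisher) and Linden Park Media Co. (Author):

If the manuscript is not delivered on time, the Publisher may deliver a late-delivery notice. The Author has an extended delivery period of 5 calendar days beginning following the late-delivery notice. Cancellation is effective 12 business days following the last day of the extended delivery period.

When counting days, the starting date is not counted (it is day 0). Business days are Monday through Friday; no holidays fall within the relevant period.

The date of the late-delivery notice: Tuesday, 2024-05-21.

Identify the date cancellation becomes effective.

The last day of the extended delivery period: 2024-05-21 + 5 days = 2024-05-26.
The date cancellation becomes effective: counting 12 business days from Sunday, 2024-05-26 (May 27, May 28, May 29, May 30, …, Jun 7, Jun 10, Jun 11, skipping weekends) reaches Tuesday, 2024-06-11.

2024-06-11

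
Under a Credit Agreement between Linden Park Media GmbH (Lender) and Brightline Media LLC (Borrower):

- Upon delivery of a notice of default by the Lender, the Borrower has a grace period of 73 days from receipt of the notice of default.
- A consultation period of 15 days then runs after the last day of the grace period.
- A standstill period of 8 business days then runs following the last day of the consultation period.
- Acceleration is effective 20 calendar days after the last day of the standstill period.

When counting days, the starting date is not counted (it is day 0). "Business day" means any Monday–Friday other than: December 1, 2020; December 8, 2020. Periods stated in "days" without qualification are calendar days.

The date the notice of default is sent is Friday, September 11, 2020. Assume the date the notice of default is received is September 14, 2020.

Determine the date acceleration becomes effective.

January 12, 2021

The last day of the grace period: 73 calendar days after September 14, 2020 is November 26, 2020.
The last day of the consultation period: November 26, 2020 + 15 days = December 11, 2020.
The last day of the standstill period: 8 business days after Friday, December 11, 2020, skipping weekends — Dec 14, Dec 15, Dec 16, Dec 17, Dec 18, Dec 21, Dec 22, Dec 23 — lands on Wednesday, December 23, 2020.
Adding 20 calendar days to December 23, 2020 gives January 12, 2021, which is the date acceleration becomes effective.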